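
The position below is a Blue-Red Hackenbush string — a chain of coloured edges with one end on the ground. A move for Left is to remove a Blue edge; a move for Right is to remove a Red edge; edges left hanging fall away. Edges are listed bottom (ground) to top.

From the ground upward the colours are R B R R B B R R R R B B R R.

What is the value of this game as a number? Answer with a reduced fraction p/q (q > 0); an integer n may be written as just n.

-6631/8192

Prefix values for R B R R B B R R R R B B R R via {L|R} + simplicity:
v(R) = { (no moves) | 0 } — -1
v(RB) = { -1 | 0 } — -1/2
v(RBR) = { -1 | -1/2,0 } — -3/4
v(RBRR) = { -1 | -3/4,-1/2,0 } — -7/8
v(RBRRB) = { -1,-7/8 | -3/4,-1/2,0 } — -13/16
v(RBRRBB) = { -1,-7/8,-13/16 | -3/4,-1/2,0 } — -25/32
v(RBRRBBR) = { -1,-7/8,-13/16 | -25/32,-3/4,-1/2,0 } — -51/64
v(RBRRBBRR) = { -1,-7/8,-13/16 | -51/64,-25/32,-3/4,-1/2,0 } — -103/128
v(RBRRBBRRR) = { -1,-7/8,-13/16 | -103/128,-51/64,-25/32,-3/4,-1/2,0 } — -207/256
v(RBRRBBRRRR) = { -1,-7/8,-13/16 | -207/256,-103/128,-51/64,-25/32,-3/4,-1/2,0 } — -415/512
v(RBRRBBRRRRB) = { -1,-7/8,-13/16,-415/512 | -207/256,-103/128,-51/64,-25/32,-3/4,-1/2,0 } — -829/1024
v(RBRRBBRRRRBB) = { -1,-7/8,-13/16,-415/512,-829/1024 | -207/256,-103/128,-51/64,-25/32,-3/4,-1/2,0 } — -1657/2048
v(RBRRBBRRRRBBR) = { -1,-7/8,-13/16,-415/512,-829/1024 | -1657/2048,-207/256,-103/128,-51/64,-25/32,-3/4,-1/2,0 } — -3315/4096
v(RBRRBBRRRRBBRR) = { -1,-7/8,-13/16,-415/512,-829/1024 | -3315/4096,-1657/2048,-207/256,-103/128,-51/64,-25/32,-3/4,-1/2,0 } — -6631/8192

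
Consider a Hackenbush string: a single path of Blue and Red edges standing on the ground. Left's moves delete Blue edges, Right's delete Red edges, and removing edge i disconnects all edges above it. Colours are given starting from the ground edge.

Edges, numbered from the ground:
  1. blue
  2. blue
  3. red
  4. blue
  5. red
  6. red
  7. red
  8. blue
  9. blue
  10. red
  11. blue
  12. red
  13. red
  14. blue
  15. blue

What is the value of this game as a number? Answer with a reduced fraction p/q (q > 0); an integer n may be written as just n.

Prefix values for blue blue red blue red red red blue blue red blue red red blue blue via {L|R} + simplicity:
G_1 [b]  L=[0]  R=[·]  — 1
G_2 [bb]  L=[0 1]  R=[·]  — 2
G_3 [bbr]  L=[0 1]  R=[2]  — 3/2
G_4 [bbrb]  L=[0 1 3/2]  R=[2]  — 7/4
G_5 [bbrbr]  L=[0 1 3/2]  R=[7/4 2]  — 13/8
G_6 [bbrbrr]  L=[0 1 3/2]  R=[13/8 7/4 2]  — 25/16
G_7 [bbrbrrr]  L=[0 1 3/2]  R=[25/16 13/8 7/4 2]  — 49/32
G_8 [bbrbrrrb]  L=[0 1 3/2 49/32]  R=[25/16 13/8 7/4 2]  — 99/64
G_9 [bbrbrrrbb]  L=[0 1 3/2 49/32 99/64]  R=[25/16 13/8 7/4 2]  — 199/128
G_10 [bbrbrrrbbr]  L=[0 1 3/2 49/32 99/64]  R=[199/128 25/16 13/8 7/4 2]  — 397/256
G_11 [bbrbrrrbbrb]  L=[0 1 3/2 49/32 99/64 397/256]  R=[199/128 25/16 13/8 7/4 2]  — 795/512
G_12 [bbrbrrrbbrbr]  L=[0 1 3/2 49/32 99/64 397/256]  R=[795/512 199/128 25/16 13/8 7/4 2]  — 1589/1024
G_13 [bbrbrrrbbrbrr]  L=[0 1 3/2 49/32 99/64 397/256]  R=[1589/1024 795/512 199/128 25/16 13/8 7/4 2]  — 3177/2048
G_14 [bbrbrrrbbrbrrb]  L=[0 1 3/2 49/32 99/64 397/256 3177/2048]  R=[1589/1024 795/512 199/128 25/16 13/8 7/4 2]  — 6355/4096
G_15 [bbrbrrrbbrbrrbb]  L=[0 1 3/2 49/32 99/64 397/256 3177/2048 6355/4096]  R=[1589/1024 795/512 199/128 25/16 13/8 7/4 2]  — 12711/8192

12711/8192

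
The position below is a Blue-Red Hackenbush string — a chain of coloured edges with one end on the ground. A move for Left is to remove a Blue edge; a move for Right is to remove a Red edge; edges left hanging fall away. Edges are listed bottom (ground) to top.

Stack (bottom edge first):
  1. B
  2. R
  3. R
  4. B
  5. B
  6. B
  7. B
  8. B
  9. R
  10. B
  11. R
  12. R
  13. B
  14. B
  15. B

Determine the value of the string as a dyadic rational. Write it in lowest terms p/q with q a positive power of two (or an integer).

8015/16384

Recurse on prefixes of the 15-edge string B R R B B B B B R B R R B B B:
step 1: add B to get B; options L={ 0 } R={ none } => 1
step 2: add R to get BR; options L={ 0 } R={ 1 } => 1/2
step 3: add R to get BRR; options L={ 0 } R={ 1/2,1 } => 1/4
step 4: add B to get BRRB; options L={ 0,1/4 } R={ 1/2,1 } => 3/8
step 5: add B to get BRRBB; options L={ 0,1/4,3/8 } R={ 1/2,1 } => 7/16
step 6: add B to get BRRBBB; options L={ 0,1/4,3/8,7/16 } R={ 1/2,1 } => 15/32
step 7: add B to get BRRBBBB; options L={ 0,1/4,3/8,7/16,15/32 } R={ 1/2,1 } => 31/64
step 8: add B to get BRRBBBBB; options L={ 0,1/4,3/8,7/16,15/32,31/64 } R={ 1/2,1 } => 63/128
step 9: add R to get BRRBBBBBR; options L={ 0,1/4,3/8,7/16,15/32,31/64 } R={ 63/128,1/2,1 } => 125/256
step 10: add B to get BRRBBBBBRB; options L={ 0,1/4,3/8,7/16,15/32,31/64,125/256 } R={ 63/128,1/2,1 } => 251/512
step 11: add R to get BRRBBBBBRBR; options L={ 0,1/4,3/8,7/16,15/32,31/64,125/256 } R={ 251/512,63/128,1/2,1 } => 501/1024
step 12: add R to get BRRBBBBBRBRR; options L={ 0,1/4,3/8,7/16,15/32,31/64,125/256 } R={ 501/1024,251/512,63/128,1/2,1 } => 1001/2048
step 13: add B to get BRRBBBBBRBRRB; options L={ 0,1/4,3/8,7/16,15/32,31/64,125/256,1001/2048 } R={ 501/1024,251/512,63/128,1/2,1 } => 2003/4096
step 14: add B to get BRRBBBBBRBRRBB; options L={ 0,1/4,3/8,7/16,15/32,31/64,125/256,1001/2048,2003/4096 } R={ 501/1024,251/512,63/128,1/2,1 } => 4007/8192
step 15: add B to get BRRBBBBBRBRRBBB; options L={ 0,1/4,3/8,7/16,15/32,31/64,125/256,1001/2048,2003/4096,4007/8192 } R={ 501/1024,251/512,63/128,1/2,1 } => 8015/16384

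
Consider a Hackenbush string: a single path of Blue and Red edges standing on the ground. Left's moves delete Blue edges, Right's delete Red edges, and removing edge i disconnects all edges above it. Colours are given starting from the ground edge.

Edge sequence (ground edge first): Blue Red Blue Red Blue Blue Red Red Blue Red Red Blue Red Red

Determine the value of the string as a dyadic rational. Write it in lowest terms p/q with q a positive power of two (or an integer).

g_1 [B]  L=[0]  R=[none]  = 1
g_2 [BR]  L=[0]  R=[1]  = 1/2
g_3 [BRB]  L=[0 1/2]  R=[1]  = 3/4
g_4 [BRBR]  L=[0 1/2]  R=[3/4 1]  = 5/8
g_5 [BRBRB]  L=[0 1/2 5/8]  R=[3/4 1]  = 11/16
g_6 [BRBRBB]  L=[0 1/2 5/8 11/16]  R=[3/4 1]  = 23/32
g_7 [BRBRBBR]  L=[0 1/2 5/8 11/16]  R=[23/32 3/4 1]  = 45/64
g_8 [BRBRBBRR]  L=[0 1/2 5/8 11/16]  R=[45/64 23/32 3/4 1]  = 89/128
g_9 [BRBRBBRRB]  L=[0 1/2 5/8 11/16 89/128]  R=[45/64 23/32 3/4 1]  = 179/256
g_10 [BRBRBBRRBR]  L=[0 1/2 5/8 11/16 89/128]  R=[179/256 45/64 23/32 3/4 1]  = 357/512
g_11 [BRBRBBRRBRR]  L=[0 1/2 5/8 11/16 89/128]  R=[357/512 179/256 45/64 23/32 3/4 1]  = 713/1024
g_12 [BRBRBBRRBRRB]  L=[0 1/2 5/8 11/16 89/128 713/1024]  R=[357/512 179/256 45/64 23/32 3/4 1]  = 1427/2048
g_13 [BRBRBBRRBRRBR]  L=[0 1/2 5/8 11/16 89/128 713/1024]  R=[1427/2048 357/512 179/256 45/64 23/32 3/4 1]  = 2853/4096
g_14 [BRBRBBRRBRRBRR]  L=[0 1/2 5/8 11/16 89/128 713/1024]  R=[2853/4096 1427/2048 357/512 179/256 45/64 23/32 3/4 1]  = 5705/8192

5705/8192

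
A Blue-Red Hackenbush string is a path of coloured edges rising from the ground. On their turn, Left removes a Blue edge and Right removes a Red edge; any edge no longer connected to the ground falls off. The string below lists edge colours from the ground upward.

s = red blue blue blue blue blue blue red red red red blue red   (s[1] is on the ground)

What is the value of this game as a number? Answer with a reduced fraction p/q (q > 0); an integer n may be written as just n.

Recurse on prefixes of the 13-edge string red blue blue blue blue blue blue red red red red blue red:
1 of 13 · r · max L −∞ · min R 0 => -1
2 of 13 · rb · max L -1 · min R 0 => -1/2
3 of 13 · rbb · max L -1/2 · min R 0 => -1/4
4 of 13 · rbbb · max L -1/4 · min R 0 => -1/8
5 of 13 · rbbbb · max L -1/8 · min R 0 => -1/16
6 of 13 · rbbbbb · max L -1/16 · min R 0 => -1/32
7 of 13 · rbbbbbb · max L -1/32 · min R 0 => -1/64
8 of 13 · rbbbbbbr · max L -1/32 · min R -1/64 => -3/128
9 of 13 · rbbbbbbrr · max L -1/32 · min R -3/128 => -7/256
10 of 13 · rbbbbbbrrr · max L -1/32 · min R -7/256 => -15/512
11 of 13 · rbbbbbbrrrr · max L -1/32 · min R -15/512 => -31/1024
12 of 13 · rbbbbbbrrrrb · max L -31/1024 · min R -15/512 => -61/2048
13 of 13 · rbbbbbbrrrrbr · max L -31/1024 · min R -61/2048 => -123/4096

-123/4096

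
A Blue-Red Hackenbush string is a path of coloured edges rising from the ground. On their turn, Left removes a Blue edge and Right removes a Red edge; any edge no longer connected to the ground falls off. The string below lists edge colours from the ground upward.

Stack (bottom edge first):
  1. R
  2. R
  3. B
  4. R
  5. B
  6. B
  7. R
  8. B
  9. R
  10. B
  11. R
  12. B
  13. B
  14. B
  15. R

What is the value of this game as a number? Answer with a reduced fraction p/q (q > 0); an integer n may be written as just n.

Recurse on prefixes of the 15-edge string R R B R B B R B R B R B B B R:
R: Left {  }, Right { 0 } => simplest -1
RR: Left {  }, Right { -1,0 } => simplest -2
RRB: Left { -2 }, Right { -1,0 } => simplest -3/2
RRBR: Left { -2 }, Right { -3/2,-1,0 } => simplest -7/4
RRBRB: Left { -2,-7/4 }, Right { -3/2,-1,0 } => simplest -13/8
RRBRBB: Left { -2,-7/4,-13/8 }, Right { -3/2,-1,0 } => simplest -25/16
RRBRBBR: Left { -2,-7/4,-13/8 }, Right { -25/16,-3/2,-1,0 } => simplest -51/32
RRBRBBRB: Left { -2,-7/4,-13/8,-51/32 }, Right { -25/16,-3/2,-1,0 } => simplest -101/64
RRBRBBRBR: Left { -2,-7/4,-13/8,-51/32 }, Right { -101/64,-25/16,-3/2,-1,0 } => simplest -203/128
RRBRBBRBRB: Left { -2,-7/4,-13/8,-51/32,-203/128 }, Right { -101/64,-25/16,-3/2,-1,0 } => simplest -405/256
RRBRBBRBRBR: Left { -2,-7/4,-13/8,-51/32,-203/128 }, Right { -405/256,-101/64,-25/16,-3/2,-1,0 } => simplest -811/512
RRBRBBRBRBRB: Left { -2,-7/4,-13/8,-51/32,-203/128,-811/512 }, Right { -405/256,-101/64,-25/16,-3/2,-1,0 } => simplest -1621/1024
RRBRBBRBRBRBB: Left { -2,-7/4,-13/8,-51/32,-203/128,-811/512,-1621/1024 }, Right { -405/256,-101/64,-25/16,-3/2,-1,0 } => simplest -3241/2048
RRBRBBRBRBRBBB: Left { -2,-7/4,-13/8,-51/32,-203/128,-811/512,-1621/1024,-3241/2048 }, Right { -405/256,-101/64,-25/16,-3/2,-1,0 } => simplest -6481/4096
RRBRBBRBRBRBBBR: Left { -2,-7/4,-13/8,-51/32,-203/128,-811/512,-1621/1024,-3241/2048 }, Right { -6481/4096,-405/256,-101/64,-25/16,-3/2,-1,0 } => simplest -12963/8192

-12963/8192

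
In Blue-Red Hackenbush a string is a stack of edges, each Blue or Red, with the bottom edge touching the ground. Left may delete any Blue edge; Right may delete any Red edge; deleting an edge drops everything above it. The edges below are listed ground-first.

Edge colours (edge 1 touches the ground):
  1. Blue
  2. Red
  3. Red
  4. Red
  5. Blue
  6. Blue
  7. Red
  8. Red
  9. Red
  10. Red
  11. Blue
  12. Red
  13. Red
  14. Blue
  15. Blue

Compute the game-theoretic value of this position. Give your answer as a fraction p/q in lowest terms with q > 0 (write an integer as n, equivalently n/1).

Build G(s[:k]) for k = 1..15, string s = Blue Red Red Red Blue Blue Red Red Red Red Blue Red Red Blue Blue.
edge 1 of 15 (Blue): { 0 | none } → 1
edge 2 of 15 (Red): { 0 | 1 } → 1/2
edge 3 of 15 (Red): { 0 | 1/2, 1 } → 1/4
edge 4 of 15 (Red): { 0 | 1/4, 1/2, 1 } → 1/8
edge 5 of 15 (Blue): { 0, 1/8 | 1/4, 1/2, 1 } → 3/16
edge 6 of 15 (Blue): { 0, 1/8, 3/16 | 1/4, 1/2, 1 } → 7/32
edge 7 of 15 (Red): { 0, 1/8, 3/16 | 7/32, 1/4, 1/2, 1 } → 13/64
edge 8 of 15 (Red): { 0, 1/8, 3/16 | 13/64, 7/32, 1/4, 1/2, 1 } → 25/128
edge 9 of 15 (Red): { 0, 1/8, 3/16 | 25/128, 13/64, 7/32, 1/4, 1/2, 1 } → 49/256
edge 10 of 15 (Red): { 0, 1/8, 3/16 | 49/256, 25/128, 13/64, 7/32, 1/4, 1/2, 1 } → 97/512
edge 11 of 15 (Blue): { 0, 1/8, 3/16, 97/512 | 49/256, 25/128, 13/64, 7/32, 1/4, 1/2, 1 } → 195/1024
edge 12 of 15 (Red): { 0, 1/8, 3/16, 97/512 | 195/1024, 49/256, 25/128, 13/64, 7/32, 1/4, 1/2, 1 } → 389/2048
edge 13 of 15 (Red): { 0, 1/8, 3/16, 97/512 | 389/2048, 195/1024, 49/256, 25/128, 13/64, 7/32, 1/4, 1/2, 1 } → 777/4096
edge 14 of 15 (Blue): { 0, 1/8, 3/16, 97/512, 777/4096 | 389/2048, 195/1024, 49/256, 25/128, 13/64, 7/32, 1/4, 1/2, 1 } → 1555/8192
edge 15 of 15 (Blue): { 0, 1/8, 3/16, 97/512, 777/4096, 1555/8192 | 389/2048, 195/1024, 49/256, 25/128, 13/64, 7/32, 1/4, 1/2, 1 } → 3111/16384

3111/16384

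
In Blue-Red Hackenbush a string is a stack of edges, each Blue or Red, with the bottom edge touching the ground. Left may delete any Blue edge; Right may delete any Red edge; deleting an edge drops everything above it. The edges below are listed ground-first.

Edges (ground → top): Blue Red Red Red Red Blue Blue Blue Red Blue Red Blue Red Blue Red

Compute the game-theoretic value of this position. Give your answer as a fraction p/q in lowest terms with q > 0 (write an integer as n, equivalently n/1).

Build value(s[:k]) for k = 1..15, string s = Blue Red Red Red Red Blue Blue Blue Red Blue Red Blue Red Blue Red.
step 1: add Blue to get B; options L={ 0 } R={ ∅ } ⇒ 1
step 2: add Red to get BR; options L={ 0 } R={ 1 } ⇒ 1/2
step 3: add Red to get BRR; options L={ 0 } R={ 1/2,1 } ⇒ 1/4
step 4: add Red to get BRRR; options L={ 0 } R={ 1/4,1/2,1 } ⇒ 1/8
step 5: add Red to get BRRRR; options L={ 0 } R={ 1/8,1/4,1/2,1 } ⇒ 1/16
step 6: add Blue to get BRRRRB; options L={ 0,1/16 } R={ 1/8,1/4,1/2,1 } ⇒ 3/32
step 7: add Blue to get BRRRRBB; options L={ 0,1/16,3/32 } R={ 1/8,1/4,1/2,1 } ⇒ 7/64
step 8: add Blue to get BRRRRBBB; options L={ 0,1/16,3/32,7/64 } R={ 1/8,1/4,1/2,1 } ⇒ 15/128
step 9: add Red to get BRRRRBBBR; options L={ 0,1/16,3/32,7/64 } R={ 15/128,1/8,1/4,1/2,1 } ⇒ 29/256
step 10: add Blue to get BRRRRBBBRB; options L={ 0,1/16,3/32,7/64,29/256 } R={ 15/128,1/8,1/4,1/2,1 } ⇒ 59/512
step 11: add Red to get BRRRRBBBRBR; options L={ 0,1/16,3/32,7/64,29/256 } R={ 59/512,15/128,1/8,1/4,1/2,1 } ⇒ 117/1024
step 12: add Blue to get BRRRRBBBRBRB; options L={ 0,1/16,3/32,7/64,29/256,117/1024 } R={ 59/512,15/128,1/8,1/4,1/2,1 } ⇒ 235/2048
step 13: add Red to get BRRRRBBBRBRBR; options L={ 0,1/16,3/32,7/64,29/256,117/1024 } R={ 235/2048,59/512,15/128,1/8,1/4,1/2,1 } ⇒ 469/4096
step 14: add Blue to get BRRRRBBBRBRBRB; options L={ 0,1/16,3/32,7/64,29/256,117/1024,469/4096 } R={ 235/2048,59/512,15/128,1/8,1/4,1/2,1 } ⇒ 939/8192
step 15: add Red to get BRRRRBBBRBRBRBR; options L={ 0,1/16,3/32,7/64,29/256,117/1024,469/4096 } R={ 939/8192,235/2048,59/512,15/128,1/8,1/4,1/2,1 } ⇒ 1877/16384

1877/16384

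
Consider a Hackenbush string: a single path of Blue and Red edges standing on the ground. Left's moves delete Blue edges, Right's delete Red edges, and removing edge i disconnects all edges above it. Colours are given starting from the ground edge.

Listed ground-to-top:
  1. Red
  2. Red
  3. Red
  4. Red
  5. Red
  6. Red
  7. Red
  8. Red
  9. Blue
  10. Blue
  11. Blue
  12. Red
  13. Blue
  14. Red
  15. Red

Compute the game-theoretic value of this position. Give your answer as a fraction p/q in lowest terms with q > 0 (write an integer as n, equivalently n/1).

edge 1 of 15 (Red): { (no moves) | 0 } gives -1
edge 2 of 15 (Red): { (no moves) | -1, 0 } gives -2
edge 3 of 15 (Red): { (no moves) | -2, -1, 0 } gives -3
edge 4 of 15 (Red): { (no moves) | -3, -2, -1, 0 } gives -4
edge 5 of 15 (Red): { (no moves) | -4, -3, -2, -1, 0 } gives -5
edge 6 of 15 (Red): { (no moves) | -5, -4, -3, -2, -1, 0 } gives -6
edge 7 of 15 (Red): { (no moves) | -6, -5, -4, -3, -2, -1, 0 } gives -7
edge 8 of 15 (Red): { (no moves) | -7, -6, -5, -4, -3, -2, -1, 0 } gives -8
edge 9 of 15 (Blue): { -8 | -7, -6, -5, -4, -3, -2, -1, 0 } gives -15/2
edge 10 of 15 (Blue): { -8, -15/2 | -7, -6, -5, -4, -3, -2, -1, 0 } gives -29/4
edge 11 of 15 (Blue): { -8, -15/2, -29/4 | -7, -6, -5, -4, -3, -2, -1, 0 } gives -57/8
edge 12 of 15 (Red): { -8, -15/2, -29/4 | -57/8, -7, -6, -5, -4, -3, -2, -1, 0 } gives -115/16
edge 13 of 15 (Blue): { -8, -15/2, -29/4, -115/16 | -57/8, -7, -6, -5, -4, -3, -2, -1, 0 } gives -229/32
edge 14 of 15 (Red): { -8, -15/2, -29/4, -115/16 | -229/32, -57/8, -7, -6, -5, -4, -3, -2, -1, 0 } gives -459/64
edge 15 of 15 (Red): { -8, -15/2, -29/4, -115/16 | -459/64, -229/32, -57/8, -7, -6, -5, -4, -3, -2, -1, 0 } gives -919/128

-919/128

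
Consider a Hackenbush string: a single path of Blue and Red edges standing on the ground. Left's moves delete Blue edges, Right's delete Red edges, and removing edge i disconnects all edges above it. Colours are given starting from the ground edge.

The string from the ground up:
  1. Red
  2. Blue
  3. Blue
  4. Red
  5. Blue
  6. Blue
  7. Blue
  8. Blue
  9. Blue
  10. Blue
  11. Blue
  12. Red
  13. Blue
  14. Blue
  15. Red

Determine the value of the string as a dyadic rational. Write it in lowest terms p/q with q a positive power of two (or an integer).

G_1 [R]  L=[none]  R=[0]  → -1
G_2 [RB]  L=[-1]  R=[0]  → -1/2
G_3 [RBB]  L=[-1,-1/2]  R=[0]  → -1/4
G_4 [RBBR]  L=[-1,-1/2]  R=[-1/4,0]  → -3/8
G_5 [RBBRB]  L=[-1,-1/2,-3/8]  R=[-1/4,0]  → -5/16
G_6 [RBBRBB]  L=[-1,-1/2,-3/8,-5/16]  R=[-1/4,0]  → -9/32
G_7 [RBBRBBB]  L=[-1,-1/2,-3/8,-5/16,-9/32]  R=[-1/4,0]  → -17/64
G_8 [RBBRBBBB]  L=[-1,-1/2,-3/8,-5/16,-9/32,-17/64]  R=[-1/4,0]  → -33/128
G_9 [RBBRBBBBB]  L=[-1,-1/2,-3/8,-5/16,-9/32,-17/64,-33/128]  R=[-1/4,0]  → -65/256
G_10 [RBBRBBBBBB]  L=[-1,-1/2,-3/8,-5/16,-9/32,-17/64,-33/128,-65/256]  R=[-1/4,0]  → -129/512
G_11 [RBBRBBBBBBB]  L=[-1,-1/2,-3/8,-5/16,-9/32,-17/64,-33/128,-65/256,-129/512]  R=[-1/4,0]  → -257/1024
G_12 [RBBRBBBBBBBR]  L=[-1,-1/2,-3/8,-5/16,-9/32,-17/64,-33/128,-65/256,-129/512]  R=[-257/1024,-1/4,0]  → -515/2048
G_13 [RBBRBBBBBBBRB]  L=[-1,-1/2,-3/8,-5/16,-9/32,-17/64,-33/128,-65/256,-129/512,-515/2048]  R=[-257/1024,-1/4,0]  → -1029/4096
G_14 [RBBRBBBBBBBRBB]  L=[-1,-1/2,-3/8,-5/16,-9/32,-17/64,-33/128,-65/256,-129/512,-515/2048,-1029/4096]  R=[-257/1024,-1/4,0]  → -2057/8192
G_15 [RBBRBBBBBBBRBBR]  L=[-1,-1/2,-3/8,-5/16,-9/32,-17/64,-33/128,-65/256,-129/512,-515/2048,-1029/4096]  R=[-2057/8192,-257/1024,-1/4,0]  → -4115/16384

-4115/16384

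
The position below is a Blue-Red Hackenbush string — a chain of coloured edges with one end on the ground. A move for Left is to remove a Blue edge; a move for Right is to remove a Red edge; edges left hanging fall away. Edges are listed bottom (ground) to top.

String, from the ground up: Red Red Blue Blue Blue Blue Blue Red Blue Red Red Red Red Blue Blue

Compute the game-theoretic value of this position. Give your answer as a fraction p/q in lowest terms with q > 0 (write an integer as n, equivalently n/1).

Prefix values for Red Red Blue Blue Blue Blue Blue Red Blue Red Red Red Red Blue Blue via {L|R} + simplicity:
R: Left { ∅ }, Right { 0 } gives simplest -1
RR: Left { ∅ }, Right { -1; 0 } gives simplest -2
RRB: Left { -2 }, Right { -1; 0 } gives simplest -3/2
RRBB: Left { -2; -3/2 }, Right { -1; 0 } gives simplest -5/4
RRBBB: Left { -2; -3/2; -5/4 }, Right { -1; 0 } gives simplest -9/8
RRBBBB: Left { -2; -3/2; -5/4; -9/8 }, Right { -1; 0 } gives simplest -17/16
RRBBBBB: Left { -2; -3/2; -5/4; -9/8; -17/16 }, Right { -1; 0 } gives simplest -33/32
RRBBBBBR: Left { -2; -3/2; -5/4; -9/8; -17/16 }, Right { -33/32; -1; 0 } gives simplest -67/64
RRBBBBBRB: Left { -2; -3/2; -5/4; -9/8; -17/16; -67/64 }, Right { -33/32; -1; 0 } gives simplest -133/128
RRBBBBBRBR: Left { -2; -3/2; -5/4; -9/8; -17/16; -67/64 }, Right { -133/128; -33/32; -1; 0 } gives simplest -267/256
RRBBBBBRBRR: Left { -2; -3/2; -5/4; -9/8; -17/16; -67/64 }, Right { -267/256; -133/128; -33/32; -1; 0 } gives simplest -535/512
RRBBBBBRBRRR: Left { -2; -3/2; -5/4; -9/8; -17/16; -67/64 }, Right { -535/512; -267/256; -133/128; -33/32; -1; 0 } gives simplest -1071/1024
RRBBBBBRBRRRR: Left { -2; -3/2; -5/4; -9/8; -17/16; -67/64 }, Right { -1071/1024; -535/512; -267/256; -133/128; -33/32; -1; 0 } gives simplest -2143/2048
RRBBBBBRBRRRRB: Left { -2; -3/2; -5/4; -9/8; -17/16; -67/64; -2143/2048 }, Right { -1071/1024; -535/512; -267/256; -133/128; -33/32; -1; 0 } gives simplest -4285/4096
RRBBBBBRBRRRRBB: Left { -2; -3/2; -5/4; -9/8; -17/16; -67/64; -2143/2048; -4285/4096 }, Right { -1071/1024; -535/512; -267/256; -133/128; -33/32; -1; 0 } gives simplest -8569/8192

-8569/8192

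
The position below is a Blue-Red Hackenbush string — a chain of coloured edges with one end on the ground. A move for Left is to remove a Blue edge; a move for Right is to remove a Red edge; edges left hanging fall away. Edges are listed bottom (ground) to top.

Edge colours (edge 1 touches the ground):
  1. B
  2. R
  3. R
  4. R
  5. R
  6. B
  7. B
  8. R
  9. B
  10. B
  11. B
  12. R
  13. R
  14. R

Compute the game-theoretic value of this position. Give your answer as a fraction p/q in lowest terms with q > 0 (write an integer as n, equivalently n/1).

Recurse on prefixes of the 14-edge string B R R R R B B R B B B R R R:
step 1: add B to get B; options L={ 0 } R={ ∅ } = 1
step 2: add R to get BR; options L={ 0 } R={ 1 } = 1/2
step 3: add R to get BRR; options L={ 0 } R={ 1/2,1 } = 1/4
step 4: add R to get BRRR; options L={ 0 } R={ 1/4,1/2,1 } = 1/8
step 5: add R to get BRRRR; options L={ 0 } R={ 1/8,1/4,1/2,1 } = 1/16
step 6: add B to get BRRRRB; options L={ 0,1/16 } R={ 1/8,1/4,1/2,1 } = 3/32
step 7: add B to get BRRRRBB; options L={ 0,1/16,3/32 } R={ 1/8,1/4,1/2,1 } = 7/64
step 8: add R to get BRRRRBBR; options L={ 0,1/16,3/32 } R={ 7/64,1/8,1/4,1/2,1 } = 13/128
step 9: add B to get BRRRRBBRB; options L={ 0,1/16,3/32,13/128 } R={ 7/64,1/8,1/4,1/2,1 } = 27/256
step 10: add B to get BRRRRBBRBB; options L={ 0,1/16,3/32,13/128,27/256 } R={ 7/64,1/8,1/4,1/2,1 } = 55/512
step 11: add B to get BRRRRBBRBBB; options L={ 0,1/16,3/32,13/128,27/256,55/512 } R={ 7/64,1/8,1/4,1/2,1 } = 111/1024
step 12: add R to get BRRRRBBRBBBR; options L={ 0,1/16,3/32,13/128,27/256,55/512 } R={ 111/1024,7/64,1/8,1/4,1/2,1 } = 221/2048
step 13: add R to get BRRRRBBRBBBRR; options L={ 0,1/16,3/32,13/128,27/256,55/512 } R={ 221/2048,111/1024,7/64,1/8,1/4,1/2,1 } = 441/4096
step 14: add R to get BRRRRBBRBBBRRR; options L={ 0,1/16,3/32,13/128,27/256,55/512 } R={ 441/4096,221/2048,111/1024,7/64,1/8,1/4,1/2,1 } = 881/8192

881/8192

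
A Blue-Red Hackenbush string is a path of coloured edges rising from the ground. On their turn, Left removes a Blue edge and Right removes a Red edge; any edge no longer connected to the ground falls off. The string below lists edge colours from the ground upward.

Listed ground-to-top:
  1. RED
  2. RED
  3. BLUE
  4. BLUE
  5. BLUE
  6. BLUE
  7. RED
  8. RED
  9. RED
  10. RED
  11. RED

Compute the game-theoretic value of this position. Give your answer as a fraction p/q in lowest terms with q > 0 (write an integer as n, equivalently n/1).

Recurse on prefixes of the 11-edge string RED RED BLUE BLUE BLUE BLUE RED RED RED RED RED:
val(R) = {  | 0 } = -1
val(RR) = {  | -1, 0 } = -2
val(RRB) = { -2 | -1, 0 } = -3/2
val(RRBB) = { -2, -3/2 | -1, 0 } = -5/4
val(RRBBB) = { -2, -3/2, -5/4 | -1, 0 } = -9/8
val(RRBBBB) = { -2, -3/2, -5/4, -9/8 | -1, 0 } = -17/16
val(RRBBBBR) = { -2, -3/2, -5/4, -9/8 | -17/16, -1, 0 } = -35/32
val(RRBBBBRR) = { -2, -3/2, -5/4, -9/8 | -35/32, -17/16, -1, 0 } = -71/64
val(RRBBBBRRR) = { -2, -3/2, -5/4, -9/8 | -71/64, -35/32, -17/16, -1, 0 } = -143/128
val(RRBBBBRRRR) = { -2, -3/2, -5/4, -9/8 | -143/128, -71/64, -35/32, -17/16, -1, 0 } = -287/256
val(RRBBBBRRRRR) = { -2, -3/2, -5/4, -9/8 | -287/256, -143/128, -71/64, -35/32, -17/16, -1, 0 } = -575/512

-575/512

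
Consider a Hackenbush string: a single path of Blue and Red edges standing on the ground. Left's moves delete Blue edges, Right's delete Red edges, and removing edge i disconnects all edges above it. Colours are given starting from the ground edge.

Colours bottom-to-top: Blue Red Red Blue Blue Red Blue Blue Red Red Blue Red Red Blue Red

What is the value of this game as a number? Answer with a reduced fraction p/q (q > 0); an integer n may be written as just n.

Build g(s[:k]) for k = 1..15, string s = Blue Red Red Blue Blue Red Blue Blue Red Red Blue Red Red Blue Red.
step 1: add Blue to get B; options L={ 0 } R={ ∅ } -> 1
step 2: add Red to get BR; options L={ 0 } R={ 1 } -> 1/2
step 3: add Red to get BRR; options L={ 0 } R={ 1/2, 1 } -> 1/4
step 4: add Blue to get BRRB; options L={ 0, 1/4 } R={ 1/2, 1 } -> 3/8
step 5: add Blue to get BRRBB; options L={ 0, 1/4, 3/8 } R={ 1/2, 1 } -> 7/16
step 6: add Red to get BRRBBR; options L={ 0, 1/4, 3/8 } R={ 7/16, 1/2, 1 } -> 13/32
step 7: add Blue to get BRRBBRB; options L={ 0, 1/4, 3/8, 13/32 } R={ 7/16, 1/2, 1 } -> 27/64
step 8: add Blue to get BRRBBRBB; options L={ 0, 1/4, 3/8, 13/32, 27/64 } R={ 7/16, 1/2, 1 } -> 55/128
step 9: add Red to get BRRBBRBBR; options L={ 0, 1/4, 3/8, 13/32, 27/64 } R={ 55/128, 7/16, 1/2, 1 } -> 109/256
step 10: add Red to get BRRBBRBBRR; options L={ 0, 1/4, 3/8, 13/32, 27/64 } R={ 109/256, 55/128, 7/16, 1/2, 1 } -> 217/512
step 11: add Blue to get BRRBBRBBRRB; options L={ 0, 1/4, 3/8, 13/32, 27/64, 217/512 } R={ 109/256, 55/128, 7/16, 1/2, 1 } -> 435/1024
step 12: add Red to get BRRBBRBBRRBR; options L={ 0, 1/4, 3/8, 13/32, 27/64, 217/512 } R={ 435/1024, 109/256, 55/128, 7/16, 1/2, 1 } -> 869/2048
step 13: add Red to get BRRBBRBBRRBRR; options L={ 0, 1/4, 3/8, 13/32, 27/64, 217/512 } R={ 869/2048, 435/1024, 109/256, 55/128, 7/16, 1/2, 1 } -> 1737/4096
step 14: add Blue to get BRRBBRBBRRBRRB; options L={ 0, 1/4, 3/8, 13/32, 27/64, 217/512, 1737/4096 } R={ 869/2048, 435/1024, 109/256, 55/128, 7/16, 1/2, 1 } -> 3475/8192
step 15: add Red to get BRRBBRBBRRBRRBR; options L={ 0, 1/4, 3/8, 13/32, 27/64, 217/512, 1737/4096 } R={ 3475/8192, 869/2048, 435/1024, 109/256, 55/128, 7/16, 1/2, 1 } -> 6949/16384

6949/16384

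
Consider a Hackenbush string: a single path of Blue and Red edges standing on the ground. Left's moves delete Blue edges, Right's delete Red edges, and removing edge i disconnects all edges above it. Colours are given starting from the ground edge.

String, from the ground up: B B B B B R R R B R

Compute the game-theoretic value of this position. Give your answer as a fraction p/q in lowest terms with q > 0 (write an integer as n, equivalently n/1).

Recurse on prefixes of the 10-edge string B B B B B R R R B R:
B: Left { 0 }, Right { none } ⇒ simplest 1
BB: Left { 0; 1 }, Right { none } ⇒ simplest 2
BBB: Left { 0; 1; 2 }, Right { none } ⇒ simplest 3
BBBB: Left { 0; 1; 2; 3 }, Right { none } ⇒ simplest 4
BBBBB: Left { 0; 1; 2; 3; 4 }, Right { none } ⇒ simplest 5
BBBBBR: Left { 0; 1; 2; 3; 4 }, Right { 5 } ⇒ simplest 9/2
BBBBBRR: Left { 0; 1; 2; 3; 4 }, Right { 9/2; 5 } ⇒ simplest 17/4
BBBBBRRR: Left { 0; 1; 2; 3; 4 }, Right { 17/4; 9/2; 5 } ⇒ simplest 33/8
BBBBBRRRB: Left { 0; 1; 2; 3; 4; 33/8 }, Right { 17/4; 9/2; 5 } ⇒ simplest 67/16
BBBBBRRRBR: Left { 0; 1; 2; 3; 4; 33/8 }, Right { 67/16; 17/4; 9/2; 5 } ⇒ simplest 133/32

133/32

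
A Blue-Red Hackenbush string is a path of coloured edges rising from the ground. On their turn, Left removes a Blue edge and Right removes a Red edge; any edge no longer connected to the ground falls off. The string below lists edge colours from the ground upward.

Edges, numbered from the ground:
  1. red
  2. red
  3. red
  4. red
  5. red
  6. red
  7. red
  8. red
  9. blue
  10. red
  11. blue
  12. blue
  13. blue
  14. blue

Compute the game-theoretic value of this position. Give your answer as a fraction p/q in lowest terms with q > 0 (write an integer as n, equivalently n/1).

-481/64

G(r) = { — | 0 } = -1
G(rr) = { — | -1; 0 } = -2
G(rrr) = { — | -2; -1; 0 } = -3
G(rrrr) = { — | -3; -2; -1; 0 } = -4
G(rrrrr) = { — | -4; -3; -2; -1; 0 } = -5
G(rrrrrr) = { — | -5; -4; -3; -2; -1; 0 } = -6
G(rrrrrrr) = { — | -6; -5; -4; -3; -2; -1; 0 } = -7
G(rrrrrrrr) = { — | -7; -6; -5; -4; -3; -2; -1; 0 } = -8
G(rrrrrrrrb) = { -8 | -7; -6; -5; -4; -3; -2; -1; 0 } = -15/2
G(rrrrrrrrbr) = { -8 | -15/2; -7; -6; -5; -4; -3; -2; -1; 0 } = -31/4
G(rrrrrrrrbrb) = { -8; -31/4 | -15/2; -7; -6; -5; -4; -3; -2; -1; 0 } = -61/8
G(rrrrrrrrbrbb) = { -8; -31/4; -61/8 | -15/2; -7; -6; -5; -4; -3; -2; -1; 0 } = -121/16
G(rrrrrrrrbrbbb) = { -8; -31/4; -61/8; -121/16 | -15/2; -7; -6; -5; -4; -3; -2; -1; 0 } = -241/32
G(rrrrrrrrbrbbbb) = { -8; -31/4; -61/8; -121/16; -241/32 | -15/2; -7; -6; -5; -4; -3; -2; -1; 0 } = -481/64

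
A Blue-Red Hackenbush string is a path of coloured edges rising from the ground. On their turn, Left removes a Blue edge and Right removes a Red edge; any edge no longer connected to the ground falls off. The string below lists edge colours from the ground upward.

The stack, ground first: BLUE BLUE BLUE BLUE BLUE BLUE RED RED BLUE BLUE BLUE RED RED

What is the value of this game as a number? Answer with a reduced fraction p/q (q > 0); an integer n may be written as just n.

v_1 [B]  L=[0]  R=[—]  = 1
v_2 [BB]  L=[0 1]  R=[—]  = 2
v_3 [BBB]  L=[0 1 2]  R=[—]  = 3
v_4 [BBBB]  L=[0 1 2 3]  R=[—]  = 4
v_5 [BBBBB]  L=[0 1 2 3 4]  R=[—]  = 5
v_6 [BBBBBB]  L=[0 1 2 3 4 5]  R=[—]  = 6
v_7 [BBBBBBR]  L=[0 1 2 3 4 5]  R=[6]  = 11/2
v_8 [BBBBBBRR]  L=[0 1 2 3 4 5]  R=[11/2 6]  = 21/4
v_9 [BBBBBBRRB]  L=[0 1 2 3 4 5 21/4]  R=[11/2 6]  = 43/8
v_10 [BBBBBBRRBB]  L=[0 1 2 3 4 5 21/4 43/8]  R=[11/2 6]  = 87/16
v_11 [BBBBBBRRBBB]  L=[0 1 2 3 4 5 21/4 43/8 87/16]  R=[11/2 6]  = 175/32
v_12 [BBBBBBRRBBBR]  L=[0 1 2 3 4 5 21/4 43/8 87/16]  R=[175/32 11/2 6]  = 349/64
v_13 [BBBBBBRRBBBRR]  L=[0 1 2 3 4 5 21/4 43/8 87/16]  R=[349/64 175/32 11/2 6]  = 697/128

697/128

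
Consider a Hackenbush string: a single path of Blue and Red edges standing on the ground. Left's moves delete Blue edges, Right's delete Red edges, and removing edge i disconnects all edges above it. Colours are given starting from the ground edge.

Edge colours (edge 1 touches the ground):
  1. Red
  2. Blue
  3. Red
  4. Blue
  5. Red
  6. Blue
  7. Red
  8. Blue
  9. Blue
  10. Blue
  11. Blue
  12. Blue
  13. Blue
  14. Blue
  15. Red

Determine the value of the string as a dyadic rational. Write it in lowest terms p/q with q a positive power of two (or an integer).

-10755/16384

step 1: add Red to get R; options L={  } R={ 0 } gives -1
step 2: add Blue to get RB; options L={ -1 } R={ 0 } gives -1/2
step 3: add Red to get RBR; options L={ -1 } R={ -1/2, 0 } gives -3/4
step 4: add Blue to get RBRB; options L={ -1, -3/4 } R={ -1/2, 0 } gives -5/8
step 5: add Red to get RBRBR; options L={ -1, -3/4 } R={ -5/8, -1/2, 0 } gives -11/16
step 6: add Blue to get RBRBRB; options L={ -1, -3/4, -11/16 } R={ -5/8, -1/2, 0 } gives -21/32
step 7: add Red to get RBRBRBR; options L={ -1, -3/4, -11/16 } R={ -21/32, -5/8, -1/2, 0 } gives -43/64
step 8: add Blue to get RBRBRBRB; options L={ -1, -3/4, -11/16, -43/64 } R={ -21/32, -5/8, -1/2, 0 } gives -85/128
step 9: add Blue to get RBRBRBRBB; options L={ -1, -3/4, -11/16, -43/64, -85/128 } R={ -21/32, -5/8, -1/2, 0 } gives -169/256
step 10: add Blue to get RBRBRBRBBB; options L={ -1, -3/4, -11/16, -43/64, -85/128, -169/256 } R={ -21/32, -5/8, -1/2, 0 } gives -337/512
step 11: add Blue to get RBRBRBRBBBB; options L={ -1, -3/4, -11/16, -43/64, -85/128, -169/256, -337/512 } R={ -21/32, -5/8, -1/2, 0 } gives -673/1024
step 12: add Blue to get RBRBRBRBBBBB; options L={ -1, -3/4, -11/16, -43/64, -85/128, -169/256, -337/512, -673/1024 } R={ -21/32, -5/8, -1/2, 0 } gives -1345/2048
step 13: add Blue to get RBRBRBRBBBBBB; options L={ -1, -3/4, -11/16, -43/64, -85/128, -169/256, -337/512, -673/1024, -1345/2048 } R={ -21/32, -5/8, -1/2, 0 } gives -2689/4096
step 14: add Blue to get RBRBRBRBBBBBBB; options L={ -1, -3/4, -11/16, -43/64, -85/128, -169/256, -337/512, -673/1024, -1345/2048, -2689/4096 } R={ -21/32, -5/8, -1/2, 0 } gives -5377/8192
step 15: add Red to get RBRBRBRBBBBBBBR; options L={ -1, -3/4, -11/16, -43/64, -85/128, -169/256, -337/512, -673/1024, -1345/2048, -2689/4096 } R={ -5377/8192, -21/32, -5/8, -1/2, 0 } gives -10755/16384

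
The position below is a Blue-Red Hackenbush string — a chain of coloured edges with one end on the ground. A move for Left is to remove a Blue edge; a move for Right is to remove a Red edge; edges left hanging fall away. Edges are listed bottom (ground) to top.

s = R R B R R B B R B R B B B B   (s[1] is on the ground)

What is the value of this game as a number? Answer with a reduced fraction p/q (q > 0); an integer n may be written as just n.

-7329/4096

Build val(s[:k]) for k = 1..14, string s = R R B R R B B R B R B B B B.
edge 1 of 14 (R): {  | 0 } -> -1
edge 2 of 14 (R): {  | -1,0 } -> -2
edge 3 of 14 (B): { -2 | -1,0 } -> -3/2
edge 4 of 14 (R): { -2 | -3/2,-1,0 } -> -7/4
edge 5 of 14 (R): { -2 | -7/4,-3/2,-1,0 } -> -15/8
edge 6 of 14 (B): { -2,-15/8 | -7/4,-3/2,-1,0 } -> -29/16
edge 7 of 14 (B): { -2,-15/8,-29/16 | -7/4,-3/2,-1,0 } -> -57/32
edge 8 of 14 (R): { -2,-15/8,-29/16 | -57/32,-7/4,-3/2,-1,0 } -> -115/64
edge 9 of 14 (B): { -2,-15/8,-29/16,-115/64 | -57/32,-7/4,-3/2,-1,0 } -> -229/128
edge 10 of 14 (R): { -2,-15/8,-29/16,-115/64 | -229/128,-57/32,-7/4,-3/2,-1,0 } -> -459/256
edge 11 of 14 (B): { -2,-15/8,-29/16,-115/64,-459/256 | -229/128,-57/32,-7/4,-3/2,-1,0 } -> -917/512
edge 12 of 14 (B): { -2,-15/8,-29/16,-115/64,-459/256,-917/512 | -229/128,-57/32,-7/4,-3/2,-1,0 } -> -1833/1024
edge 13 of 14 (B): { -2,-15/8,-29/16,-115/64,-459/256,-917/512,-1833/1024 | -229/128,-57/32,-7/4,-3/2,-1,0 } -> -3665/2048
edge 14 of 14 (B): { -2,-15/8,-29/16,-115/64,-459/256,-917/512,-1833/1024,-3665/2048 | -229/128,-57/32,-7/4,-3/2,-1,0 } -> -7329/4096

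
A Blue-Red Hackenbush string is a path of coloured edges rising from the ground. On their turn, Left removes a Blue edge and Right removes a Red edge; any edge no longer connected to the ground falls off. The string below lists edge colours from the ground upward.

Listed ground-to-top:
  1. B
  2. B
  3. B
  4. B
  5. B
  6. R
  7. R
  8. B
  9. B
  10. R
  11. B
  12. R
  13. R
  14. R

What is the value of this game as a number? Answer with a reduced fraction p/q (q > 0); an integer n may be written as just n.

2257/512

Prefix values for B B B B B R R B B R B R R R via {L|R} + simplicity:
1 of 14 · B · max L 0 · min R +∞ -> 1
2 of 14 · BB · max L 1 · min R +∞ -> 2
3 of 14 · BBB · max L 2 · min R +∞ -> 3
4 of 14 · BBBB · max L 3 · min R +∞ -> 4
5 of 14 · BBBBB · max L 4 · min R +∞ -> 5
6 of 14 · BBBBBR · max L 4 · min R 5 -> 9/2
7 of 14 · BBBBBRR · max L 4 · min R 9/2 -> 17/4
8 of 14 · BBBBBRRB · max L 17/4 · min R 9/2 -> 35/8
9 of 14 · BBBBBRRBB · max L 35/8 · min R 9/2 -> 71/16
10 of 14 · BBBBBRRBBR · max L 35/8 · min R 71/16 -> 141/32
11 of 14 · BBBBBRRBBRB · max L 141/32 · min R 71/16 -> 283/64
12 of 14 · BBBBBRRBBRBR · max L 141/32 · min R 283/64 -> 565/128
13 of 14 · BBBBBRRBBRBRR · max L 141/32 · min R 565/128 -> 1129/256
14 of 14 · BBBBBRRBBRBRRR · max L 141/32 · min R 1129/256 -> 2257/512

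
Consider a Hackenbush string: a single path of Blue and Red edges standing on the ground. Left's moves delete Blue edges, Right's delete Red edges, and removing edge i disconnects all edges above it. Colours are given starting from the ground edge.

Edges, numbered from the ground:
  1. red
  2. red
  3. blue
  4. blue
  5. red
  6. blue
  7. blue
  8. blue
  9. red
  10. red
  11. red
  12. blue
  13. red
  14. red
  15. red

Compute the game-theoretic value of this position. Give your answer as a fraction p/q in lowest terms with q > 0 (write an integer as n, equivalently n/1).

-10479/8192

edge 1 of 15 (red): {  | 0 } so -1
edge 2 of 15 (red): {  | -1, 0 } so -2
edge 3 of 15 (blue): { -2 | -1, 0 } so -3/2
edge 4 of 15 (blue): { -2, -3/2 | -1, 0 } so -5/4
edge 5 of 15 (red): { -2, -3/2 | -5/4, -1, 0 } so -11/8
edge 6 of 15 (blue): { -2, -3/2, -11/8 | -5/4, -1, 0 } so -21/16
edge 7 of 15 (blue): { -2, -3/2, -11/8, -21/16 | -5/4, -1, 0 } so -41/32
edge 8 of 15 (blue): { -2, -3/2, -11/8, -21/16, -41/32 | -5/4, -1, 0 } so -81/64
edge 9 of 15 (red): { -2, -3/2, -11/8, -21/16, -41/32 | -81/64, -5/4, -1, 0 } so -163/128
edge 10 of 15 (red): { -2, -3/2, -11/8, -21/16, -41/32 | -163/128, -81/64, -5/4, -1, 0 } so -327/256
edge 11 of 15 (red): { -2, -3/2, -11/8, -21/16, -41/32 | -327/256, -163/128, -81/64, -5/4, -1, 0 } so -655/512
edge 12 of 15 (blue): { -2, -3/2, -11/8, -21/16, -41/32, -655/512 | -327/256, -163/128, -81/64, -5/4, -1, 0 } so -1309/1024
edge 13 of 15 (red): { -2, -3/2, -11/8, -21/16, -41/32, -655/512 | -1309/1024, -327/256, -163/128, -81/64, -5/4, -1, 0 } so -2619/2048
edge 14 of 15 (red): { -2, -3/2, -11/8, -21/16, -41/32, -655/512 | -2619/2048, -1309/1024, -327/256, -163/128, -81/64, -5/4, -1, 0 } so -5239/4096
edge 15 of 15 (red): { -2, -3/2, -11/8, -21/16, -41/32, -655/512 | -5239/4096, -2619/2048, -1309/1024, -327/256, -163/128, -81/64, -5/4, -1, 0 } so -10479/8192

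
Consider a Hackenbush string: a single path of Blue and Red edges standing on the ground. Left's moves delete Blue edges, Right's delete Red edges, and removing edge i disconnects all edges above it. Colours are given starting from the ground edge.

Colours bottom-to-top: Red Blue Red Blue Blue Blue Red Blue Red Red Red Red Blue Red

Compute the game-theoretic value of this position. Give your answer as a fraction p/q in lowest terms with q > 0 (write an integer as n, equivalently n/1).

-4475/8192

step 1: add Red to get R; options L={  } R={ 0 } => -1
step 2: add Blue to get RB; options L={ -1 } R={ 0 } => -1/2
step 3: add Red to get RBR; options L={ -1 } R={ -1/2 0 } => -3/4
step 4: add Blue to get RBRB; options L={ -1 -3/4 } R={ -1/2 0 } => -5/8
step 5: add Blue to get RBRBB; options L={ -1 -3/4 -5/8 } R={ -1/2 0 } => -9/16
step 6: add Blue to get RBRBBB; options L={ -1 -3/4 -5/8 -9/16 } R={ -1/2 0 } => -17/32
step 7: add Red to get RBRBBBR; options L={ -1 -3/4 -5/8 -9/16 } R={ -17/32 -1/2 0 } => -35/64
step 8: add Blue to get RBRBBBRB; options L={ -1 -3/4 -5/8 -9/16 -35/64 } R={ -17/32 -1/2 0 } => -69/128
step 9: add Red to get RBRBBBRBR; options L={ -1 -3/4 -5/8 -9/16 -35/64 } R={ -69/128 -17/32 -1/2 0 } => -139/256
step 10: add Red to get RBRBBBRBRR; options L={ -1 -3/4 -5/8 -9/16 -35/64 } R={ -139/256 -69/128 -17/32 -1/2 0 } => -279/512
step 11: add Red to get RBRBBBRBRRR; options L={ -1 -3/4 -5/8 -9/16 -35/64 } R={ -279/512 -139/256 -69/128 -17/32 -1/2 0 } => -559/1024
step 12: add Red to get RBRBBBRBRRRR; options L={ -1 -3/4 -5/8 -9/16 -35/64 } R={ -559/1024 -279/512 -139/256 -69/128 -17/32 -1/2 0 } => -1119/2048
step 13: add Blue to get RBRBBBRBRRRRB; options L={ -1 -3/4 -5/8 -9/16 -35/64 -1119/2048 } R={ -559/1024 -279/512 -139/256 -69/128 -17/32 -1/2 0 } => -2237/4096
step 14: add Red to get RBRBBBRBRRRRBR; options L={ -1 -3/4 -5/8 -9/16 -35/64 -1119/2048 } R={ -2237/4096 -559/1024 -279/512 -139/256 -69/128 -17/32 -1/2 0 } => -4475/8192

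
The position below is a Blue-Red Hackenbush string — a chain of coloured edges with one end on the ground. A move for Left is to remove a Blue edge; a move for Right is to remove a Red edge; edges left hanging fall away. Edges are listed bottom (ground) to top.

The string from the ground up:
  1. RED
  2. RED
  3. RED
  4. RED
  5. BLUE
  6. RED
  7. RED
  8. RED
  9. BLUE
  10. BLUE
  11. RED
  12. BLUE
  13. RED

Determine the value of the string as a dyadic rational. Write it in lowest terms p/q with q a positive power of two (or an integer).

-1995/512

Prefix values for RED RED RED RED BLUE RED RED RED BLUE BLUE RED BLUE RED via {L|R} + simplicity:
G(R) = { — | 0 } → -1
G(RR) = { — | -1, 0 } → -2
G(RRR) = { — | -2, -1, 0 } → -3
G(RRRR) = { — | -3, -2, -1, 0 } → -4
G(RRRRB) = { -4 | -3, -2, -1, 0 } → -7/2
G(RRRRBR) = { -4 | -7/2, -3, -2, -1, 0 } → -15/4
G(RRRRBRR) = { -4 | -15/4, -7/2, -3, -2, -1, 0 } → -31/8
G(RRRRBRRR) = { -4 | -31/8, -15/4, -7/2, -3, -2, -1, 0 } → -63/16
G(RRRRBRRRB) = { -4, -63/16 | -31/8, -15/4, -7/2, -3, -2, -1, 0 } → -125/32
G(RRRRBRRRBB) = { -4, -63/16, -125/32 | -31/8, -15/4, -7/2, -3, -2, -1, 0 } → -249/64
G(RRRRBRRRBBR) = { -4, -63/16, -125/32 | -249/64, -31/8, -15/4, -7/2, -3, -2, -1, 0 } → -499/128
G(RRRRBRRRBBRB) = { -4, -63/16, -125/32, -499/128 | -249/64, -31/8, -15/4, -7/2, -3, -2, -1, 0 } → -997/256
G(RRRRBRRRBBRBR) = { -4, -63/16, -125/32, -499/128 | -997/256, -249/64, -31/8, -15/4, -7/2, -3, -2, -1, 0 } → -1995/512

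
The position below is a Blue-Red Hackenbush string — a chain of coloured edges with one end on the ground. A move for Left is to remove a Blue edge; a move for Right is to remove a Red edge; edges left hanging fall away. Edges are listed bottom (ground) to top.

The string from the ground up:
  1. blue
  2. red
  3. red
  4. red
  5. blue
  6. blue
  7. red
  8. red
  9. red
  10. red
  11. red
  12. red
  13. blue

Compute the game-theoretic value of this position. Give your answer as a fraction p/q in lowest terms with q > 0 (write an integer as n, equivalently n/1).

Prefix values for blue red red red blue blue red red red red red red blue via {L|R} + simplicity:
v(b) = { 0 | — } = 1
v(br) = { 0 | 1 } = 1/2
v(brr) = { 0 | 1/2; 1 } = 1/4
v(brrr) = { 0 | 1/4; 1/2; 1 } = 1/8
v(brrrb) = { 0; 1/8 | 1/4; 1/2; 1 } = 3/16
v(brrrbb) = { 0; 1/8; 3/16 | 1/4; 1/2; 1 } = 7/32
v(brrrbbr) = { 0; 1/8; 3/16 | 7/32; 1/4; 1/2; 1 } = 13/64
v(brrrbbrr) = { 0; 1/8; 3/16 | 13/64; 7/32; 1/4; 1/2; 1 } = 25/128
v(brrrbbrrr) = { 0; 1/8; 3/16 | 25/128; 13/64; 7/32; 1/4; 1/2; 1 } = 49/256
v(brrrbbrrrr) = { 0; 1/8; 3/16 | 49/256; 25/128; 13/64; 7/32; 1/4; 1/2; 1 } = 97/512
v(brrrbbrrrrr) = { 0; 1/8; 3/16 | 97/512; 49/256; 25/128; 13/64; 7/32; 1/4; 1/2; 1 } = 193/1024
v(brrrbbrrrrrr) = { 0; 1/8; 3/16 | 193/1024; 97/512; 49/256; 25/128; 13/64; 7/32; 1/4; 1/2; 1 } = 385/2048
v(brrrbbrrrrrrb) = { 0; 1/8; 3/16; 385/2048 | 193/1024; 97/512; 49/256; 25/128; 13/64; 7/32; 1/4; 1/2; 1 } = 771/4096

771/4096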